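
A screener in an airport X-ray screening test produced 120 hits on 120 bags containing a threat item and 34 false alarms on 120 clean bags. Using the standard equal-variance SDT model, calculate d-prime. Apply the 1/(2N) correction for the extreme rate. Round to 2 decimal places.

The hit rate is 120/120 = 1, so apply the 1/(2N) correction: H → 1 − 1/(2·120) = 0.99583.
z(H) = z(0.99583) = 2.638
z(FA) = z(0.28333) = -0.573
d' = 2.638 − (-0.573) = 3.211

d-prime = 3.21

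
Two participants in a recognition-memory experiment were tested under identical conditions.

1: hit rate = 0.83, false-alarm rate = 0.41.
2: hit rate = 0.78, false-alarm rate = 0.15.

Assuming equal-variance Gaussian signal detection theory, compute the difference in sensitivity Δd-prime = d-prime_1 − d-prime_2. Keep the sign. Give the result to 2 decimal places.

Δd-prime = -0.63

1: z(0.83) = 0.954, z(0.41) = -0.228, d' = 1.182
2: z(0.78) = 0.772, z(0.15) = -1.036, d' = 1.808
Δd' = d'_1 − d'_2 = 1.182 − 1.808 = -0.626
2 has the higher sensitivity.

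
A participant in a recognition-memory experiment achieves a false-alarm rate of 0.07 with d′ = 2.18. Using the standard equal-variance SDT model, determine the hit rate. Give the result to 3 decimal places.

z(false-alarm rate) = z(0.07) = -1.4758
z(H) = z(FA) + d' = -1.4758 + 2.18 = 0.7042
hit rate = Φ(0.7042) = 0.7593

hit rate = 0.759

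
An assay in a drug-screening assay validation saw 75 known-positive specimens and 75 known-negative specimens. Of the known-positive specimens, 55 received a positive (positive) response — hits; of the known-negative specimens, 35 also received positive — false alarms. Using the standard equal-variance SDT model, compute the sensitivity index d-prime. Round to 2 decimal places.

d-prime = 0.71

H = 55/75 = 0.7333
FA = 35/75 = 0.4667
z(H) = z(0.7333) = 0.623
z(FA) = z(0.4667) = -0.084
d' = z(H) − z(FA) = 0.623 − (-0.084) = 0.707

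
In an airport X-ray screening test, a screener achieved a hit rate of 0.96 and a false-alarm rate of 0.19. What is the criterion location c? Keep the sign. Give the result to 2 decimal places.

z(0.96) = 1.7507, z(0.19) = -0.8779
c = −½·[z(H) + z(FA)] = −0.5 × (1.7507 + (-0.8779)) = -0.4364
c < 0: the screener has a liberal response bias.

c = -0.44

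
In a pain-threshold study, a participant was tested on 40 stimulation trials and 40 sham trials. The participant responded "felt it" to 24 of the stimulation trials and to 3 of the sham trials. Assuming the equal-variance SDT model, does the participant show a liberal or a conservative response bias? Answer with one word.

z(H) = 0.253, z(FA) = -1.440
c = −½·(z(H) + z(FA)) = 0.5935
c > 0 → conservative criterion (biased toward responding “no”).

conservative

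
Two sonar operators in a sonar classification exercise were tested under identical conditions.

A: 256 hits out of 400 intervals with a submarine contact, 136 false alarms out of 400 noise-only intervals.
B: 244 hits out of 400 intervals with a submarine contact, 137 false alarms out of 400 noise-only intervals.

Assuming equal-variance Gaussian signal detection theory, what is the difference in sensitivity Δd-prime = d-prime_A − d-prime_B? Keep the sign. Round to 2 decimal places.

Δd-prime = 0.09

A: z(0.6400) = 0.358, z(0.3400) = -0.412, d' = 0.770
B: z(0.6100) = 0.279, z(0.3425) = -0.406, d' = 0.685
Δd' = d'_A − d'_B = 0.770 − 0.685 = 0.085
A has the higher sensitivity.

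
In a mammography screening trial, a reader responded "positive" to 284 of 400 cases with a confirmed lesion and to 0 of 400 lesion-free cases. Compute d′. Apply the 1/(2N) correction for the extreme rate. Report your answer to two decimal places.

The false-alarm rate is 0/400 = 0, so apply the 1/(2N) correction: FA → 1/(2·400) = 0.00125.
z(H) = z(0.71000) = 0.553
z(FA) = z(0.00125) = -3.023
d' = 0.553 − (-3.023) = 3.576

d′ = 3.58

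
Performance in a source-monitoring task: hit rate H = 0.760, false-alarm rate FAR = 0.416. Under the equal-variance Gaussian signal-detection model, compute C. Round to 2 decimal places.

z(0.760) = 0.706, z(0.416) = -0.212
c = −½·[z(H) + z(FA)] = −0.5 × (0.706 + (-0.212)) = -0.247

C = -0.25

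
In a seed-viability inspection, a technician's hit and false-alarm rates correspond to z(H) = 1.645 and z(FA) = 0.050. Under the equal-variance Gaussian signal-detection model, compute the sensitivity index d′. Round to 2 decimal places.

d' = z(H) − z(FA) = 1.645 − 0.050 = 1.595

d′ = 1.60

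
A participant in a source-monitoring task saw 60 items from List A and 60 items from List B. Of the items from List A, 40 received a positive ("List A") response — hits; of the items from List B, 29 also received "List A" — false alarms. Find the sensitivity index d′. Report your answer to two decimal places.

H = 40/60 = 0.6667
FA = 29/60 = 0.4833
Φ⁻¹(H) = 0.431
Φ⁻¹(FA) = -0.042
d' = z(H) − z(FA) = 0.431 − (-0.042) = 0.473

d′ = 0.47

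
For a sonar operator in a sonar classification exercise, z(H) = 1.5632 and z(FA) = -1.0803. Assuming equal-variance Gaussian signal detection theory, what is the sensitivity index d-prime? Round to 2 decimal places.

d-prime = 2.64

d' = z(H) − z(FA) = 1.5632 − (-1.0803) = 2.6435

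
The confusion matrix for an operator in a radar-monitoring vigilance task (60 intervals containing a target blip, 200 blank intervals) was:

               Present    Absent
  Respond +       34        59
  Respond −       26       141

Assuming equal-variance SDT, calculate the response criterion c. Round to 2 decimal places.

H = 34/60 = 0.5667
FA = 59/200 = 0.2950
z(H) = z(0.5667) = 0.1680
z(FA) = z(0.2950) = -0.5388
c = −½·[z(H) + z(FA)] = −0.5 × (0.1680 + (-0.5388)) = 0.1854
c > 0: the operator has a conservative response bias.

c = 0.19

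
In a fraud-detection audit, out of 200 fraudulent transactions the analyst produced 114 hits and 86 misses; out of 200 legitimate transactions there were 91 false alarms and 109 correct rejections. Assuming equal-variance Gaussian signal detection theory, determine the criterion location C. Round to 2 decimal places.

H = 114/200 = 0.5700
FA = 91/200 = 0.4550
Φ⁻¹(H) = 0.1764
Φ⁻¹(FA) = -0.1130
c = −½·[z(H) + z(FA)] = −0.5 × (0.1764 + (-0.1130)) = -0.0317

C = -0.03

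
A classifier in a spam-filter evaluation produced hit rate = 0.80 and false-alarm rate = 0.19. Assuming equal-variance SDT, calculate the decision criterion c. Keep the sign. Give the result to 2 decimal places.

c = 0.02

Φ⁻¹(H) = Φ⁻¹(0.80) = 0.8416
Φ⁻¹(FA) = Φ⁻¹(0.19) = -0.8779
c = −½·[z(H) + z(FA)] = −0.5 × (0.8416 + (-0.8779)) = 0.01815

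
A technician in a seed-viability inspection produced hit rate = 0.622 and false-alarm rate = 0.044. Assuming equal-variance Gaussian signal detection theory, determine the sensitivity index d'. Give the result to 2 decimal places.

d' = 2.02

Φ⁻¹(H) = 0.3107
Φ⁻¹(FA) = -1.7060
d' = z(H) − z(FA) = 0.3107 − (-1.7060) = 2.0167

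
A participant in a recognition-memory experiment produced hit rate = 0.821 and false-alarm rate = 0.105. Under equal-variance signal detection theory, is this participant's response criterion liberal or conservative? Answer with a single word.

conservative

z(H) = 0.919, z(FA) = -1.254
c = −½·(z(H) + z(FA)) = 0.1675
c > 0 → conservative criterion (biased toward responding “no”).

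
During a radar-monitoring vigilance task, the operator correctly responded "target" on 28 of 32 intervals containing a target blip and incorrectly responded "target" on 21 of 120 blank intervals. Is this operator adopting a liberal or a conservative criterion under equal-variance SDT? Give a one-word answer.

liberal

z(H) = 1.150, z(FA) = -0.935
c = −½·(z(H) + z(FA)) = -0.1075
c < 0 → liberal criterion (biased toward responding “yes”).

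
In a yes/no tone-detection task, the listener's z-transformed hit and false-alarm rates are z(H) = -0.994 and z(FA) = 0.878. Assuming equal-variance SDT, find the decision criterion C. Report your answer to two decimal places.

C = 0.06

c = −½·[z(H) + z(FA)] = −½·(-0.994 + 0.878) = 0.058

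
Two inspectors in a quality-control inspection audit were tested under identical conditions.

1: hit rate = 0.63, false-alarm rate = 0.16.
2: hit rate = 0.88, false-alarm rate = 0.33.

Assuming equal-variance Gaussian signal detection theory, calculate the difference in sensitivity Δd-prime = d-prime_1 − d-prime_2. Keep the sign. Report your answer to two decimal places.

Δd-prime = -0.29

1: z(0.63) = 0.332, z(0.16) = -0.994, d' = 1.326
2: z(0.88) = 1.175, z(0.33) = -0.440, d' = 1.615
Δd' = d'_1 − d'_2 = 1.326 − 1.615 = -0.289
2 has the higher sensitivity.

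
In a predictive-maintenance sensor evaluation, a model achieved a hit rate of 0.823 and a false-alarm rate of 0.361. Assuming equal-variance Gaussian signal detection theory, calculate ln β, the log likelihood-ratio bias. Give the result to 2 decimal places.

z(0.823) = 0.927, z(0.361) = -0.356
ln β = −½·[z(H)² − z(FA)²] = −0.5 × (0.859 − 0.127) = -0.366

ln β = -0.37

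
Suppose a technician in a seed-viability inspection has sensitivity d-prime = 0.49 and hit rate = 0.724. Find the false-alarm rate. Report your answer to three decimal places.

z(hit rate) = z(0.724) = 0.5948
z(FA) = z(H) − d' = 0.5948 − 0.49 = 0.1048
false-alarm rate = Φ(0.1048) = 0.5417

false-alarm rate = 0.542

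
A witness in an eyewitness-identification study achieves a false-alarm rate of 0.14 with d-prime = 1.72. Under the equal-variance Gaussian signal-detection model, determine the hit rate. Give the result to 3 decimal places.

hit rate = 0.739

z(false-alarm rate) = z(0.14) = -1.0803
z(H) = z(FA) + d' = -1.0803 + 1.72 = 0.6397
hit rate = Φ(0.6397) = 0.7388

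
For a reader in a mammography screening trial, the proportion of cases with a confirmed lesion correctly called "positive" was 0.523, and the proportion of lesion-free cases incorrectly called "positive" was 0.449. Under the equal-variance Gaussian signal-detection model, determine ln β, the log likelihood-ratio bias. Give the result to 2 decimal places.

z(H) = 0.058
z(FA) = -0.128
ln β = −½·[z(H)² − z(FA)²] = −0.5 × (0.003 − 0.016) = 0.0065

ln β = 0.01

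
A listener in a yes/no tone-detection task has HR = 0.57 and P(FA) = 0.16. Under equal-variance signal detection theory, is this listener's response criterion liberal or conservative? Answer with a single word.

z(H) = 0.176, z(FA) = -0.994
c = −½·(z(H) + z(FA)) = 0.409
c > 0 → conservative criterion (biased toward responding “no”).

conservative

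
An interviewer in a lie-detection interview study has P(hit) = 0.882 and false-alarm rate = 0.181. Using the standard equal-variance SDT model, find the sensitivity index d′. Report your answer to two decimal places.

z(H) = 1.1850
z(FA) = -0.9116
d' = z(H) − z(FA) = 1.1850 − (-0.9116) = 2.0966

d′ = 2.10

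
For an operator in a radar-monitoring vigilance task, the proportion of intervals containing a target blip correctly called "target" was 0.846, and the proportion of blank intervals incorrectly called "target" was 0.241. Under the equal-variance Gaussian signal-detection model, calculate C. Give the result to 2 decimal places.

z(H) = z(0.846) = 1.019
z(FA) = z(0.241) = -0.703
c = −½·[z(H) + z(FA)] = −0.5 × (1.019 + (-0.703)) = -0.158
c < 0: the operator has a liberal response bias.

C = -0.16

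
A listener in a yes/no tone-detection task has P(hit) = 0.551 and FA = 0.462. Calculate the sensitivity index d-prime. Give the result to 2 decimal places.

d-prime = 0.22

z(0.551) = 0.1282, z(0.462) = -0.0954
d' = z(H) − z(FA) = 0.1282 − (-0.0954) = 0.2236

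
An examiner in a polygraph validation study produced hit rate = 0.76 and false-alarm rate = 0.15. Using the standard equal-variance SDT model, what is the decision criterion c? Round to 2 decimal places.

z(H) = 0.706
z(FA) = -1.036
c = −½·[z(H) + z(FA)] = −0.5 × (0.706 + (-1.036)) = 0.165

c = 0.17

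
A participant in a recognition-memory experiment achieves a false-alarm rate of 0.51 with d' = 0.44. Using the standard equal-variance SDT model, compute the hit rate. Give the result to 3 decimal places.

z(false-alarm rate) = z(0.51) = 0.0251
z(H) = z(FA) + d' = 0.0251 + 0.44 = 0.4651
hit rate = Φ(0.4651) = 0.6791

hit rate = 0.679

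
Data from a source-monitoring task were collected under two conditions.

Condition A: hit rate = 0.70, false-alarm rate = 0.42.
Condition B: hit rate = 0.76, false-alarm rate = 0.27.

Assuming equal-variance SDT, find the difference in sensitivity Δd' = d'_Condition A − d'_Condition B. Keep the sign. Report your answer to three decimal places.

Condition A: z(0.70) = 0.5244, z(0.42) = -0.2019, d' = 0.7263
Condition B: z(0.76) = 0.7063, z(0.27) = -0.6128, d' = 1.3191
Δd' = d'_Condition A − d'_Condition B = 0.7263 − 1.3191 = -0.5928
Condition B has the higher sensitivity.

Δd' = -0.593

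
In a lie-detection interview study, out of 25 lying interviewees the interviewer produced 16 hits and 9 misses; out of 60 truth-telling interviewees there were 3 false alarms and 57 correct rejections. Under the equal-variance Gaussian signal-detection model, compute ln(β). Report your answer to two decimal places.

H = 16/25 = 0.6400
FA = 3/60 = 0.0500
Φ⁻¹(0.6400) = 0.358, Φ⁻¹(0.0500) = -1.645
ln β = −½·[z(H)² − z(FA)²] = −0.5 × (0.128 − 2.706) = 1.289

ln β = 1.29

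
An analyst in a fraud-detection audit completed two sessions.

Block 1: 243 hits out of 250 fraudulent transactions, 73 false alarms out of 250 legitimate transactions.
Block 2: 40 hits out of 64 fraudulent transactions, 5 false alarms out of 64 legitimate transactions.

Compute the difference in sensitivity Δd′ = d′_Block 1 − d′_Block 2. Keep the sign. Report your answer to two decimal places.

Δd′ = 0.72

Block 1: z(0.9720) = 1.911, z(0.2920) = -0.548, d' = 2.459
Block 2: z(0.6250) = 0.319, z(0.0781) = -1.418, d' = 1.737
Δd' = d'_Block 1 − d'_Block 2 = 2.459 − 1.737 = 0.722
Block 1 has the higher sensitivity.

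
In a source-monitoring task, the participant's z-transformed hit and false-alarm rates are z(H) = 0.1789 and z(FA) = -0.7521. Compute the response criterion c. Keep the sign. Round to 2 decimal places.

c = −½·[z(H) + z(FA)] = −½·(0.1789 + (-0.7521)) = 0.2866
c > 0: the participant has a conservative response bias.

c = 0.29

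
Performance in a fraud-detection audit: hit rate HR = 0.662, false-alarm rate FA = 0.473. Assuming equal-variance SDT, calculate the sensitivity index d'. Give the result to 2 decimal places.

d' = 0.49

z(0.662) = 0.4179, z(0.473) = -0.0677
d' = z(H) − z(FA) = 0.4179 − (-0.0677) = 0.4856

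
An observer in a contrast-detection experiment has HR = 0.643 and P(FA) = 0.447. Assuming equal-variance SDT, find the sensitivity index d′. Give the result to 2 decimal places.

Φ⁻¹(H) = 0.3665
Φ⁻¹(FA) = -0.1332
d' = z(H) − z(FA) = 0.3665 − (-0.1332) = 0.4997

d′ = 0.50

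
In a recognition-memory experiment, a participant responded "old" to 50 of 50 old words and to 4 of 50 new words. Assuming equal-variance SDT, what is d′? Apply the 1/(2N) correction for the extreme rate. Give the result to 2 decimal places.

d′ = 3.73

The hit rate is 50/50 = 1, so apply the 1/(2N) correction: H → 1 − 1/(2·50) = 0.99000.
z(H) = z(0.99000) = 2.326
z(FA) = z(0.08000) = -1.405
d' = 2.326 − (-1.405) = 3.731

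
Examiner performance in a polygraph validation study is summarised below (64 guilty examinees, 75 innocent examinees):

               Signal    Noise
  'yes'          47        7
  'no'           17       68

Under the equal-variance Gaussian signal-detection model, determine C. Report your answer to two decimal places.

C = 0.35

H = 47/64 = 0.7344
FA = 7/75 = 0.0933
z(0.7344) = 0.6262, z(0.0933) = -1.3207
c = −½·[z(H) + z(FA)] = −0.5 × (0.6262 + (-1.3207)) = 0.34725
c > 0: the examiner has a conservative response bias.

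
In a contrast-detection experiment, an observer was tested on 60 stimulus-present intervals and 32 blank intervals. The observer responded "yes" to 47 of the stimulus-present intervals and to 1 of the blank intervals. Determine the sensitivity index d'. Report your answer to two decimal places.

d' = 2.65

H = 47/60 = 0.7833
FA = 1/32 = 0.0312
z(H) = 0.783
z(FA) = -1.863
d' = z(H) − z(FA) = 0.783 − (-1.863) = 2.646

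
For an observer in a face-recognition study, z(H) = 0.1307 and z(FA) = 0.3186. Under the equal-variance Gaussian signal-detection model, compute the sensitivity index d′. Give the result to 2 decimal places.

d' = z(H) − z(FA) = 0.1307 − 0.3186 = -0.1879

d′ = -0.19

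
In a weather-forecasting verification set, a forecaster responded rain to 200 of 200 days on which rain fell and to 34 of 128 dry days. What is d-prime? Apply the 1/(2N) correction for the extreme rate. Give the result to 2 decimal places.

d-prime = 3.43

The hit rate is 200/200 = 1, so apply the 1/(2N) correction: H → 1 − 1/(2·200) = 0.99750.
z(H) = z(0.99750) = 2.807
z(FA) = z(0.26562) = -0.626
d' = 2.807 − (-0.626) = 3.433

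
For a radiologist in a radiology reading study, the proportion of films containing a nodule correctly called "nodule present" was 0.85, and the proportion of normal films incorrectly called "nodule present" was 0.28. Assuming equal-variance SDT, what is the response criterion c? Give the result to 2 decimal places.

c = -0.23

Φ⁻¹(H) = 1.0364
Φ⁻¹(FA) = -0.5828
c = −½·[z(H) + z(FA)] = −0.5 × (1.0364 + (-0.5828)) = -0.2268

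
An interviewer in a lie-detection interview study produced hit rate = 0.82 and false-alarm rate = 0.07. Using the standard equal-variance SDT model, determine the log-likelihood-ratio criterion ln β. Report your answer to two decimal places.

Φ⁻¹(H) = 0.915
Φ⁻¹(FA) = -1.476
ln β = −½·[z(H)² − z(FA)²] = −0.5 × (0.837 − 2.179) = 0.671

ln β = 0.67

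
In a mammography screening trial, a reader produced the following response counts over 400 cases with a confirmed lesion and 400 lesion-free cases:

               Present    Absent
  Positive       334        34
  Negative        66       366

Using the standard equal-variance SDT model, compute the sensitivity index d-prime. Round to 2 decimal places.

d-prime = 2.35

H = 334/400 = 0.8350
FA = 34/400 = 0.0850
z(H) = z(0.8350) = 0.974
z(FA) = z(0.0850) = -1.372
d' = z(H) − z(FA) = 0.974 − (-1.372) = 2.346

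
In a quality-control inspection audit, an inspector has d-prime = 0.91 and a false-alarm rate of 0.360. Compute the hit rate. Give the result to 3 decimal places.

hit rate = 0.709

z(false-alarm rate) = z(0.360) = -0.3585
z(H) = z(FA) + d' = -0.3585 + 0.91 = 0.5515
hit rate = Φ(0.5515) = 0.7094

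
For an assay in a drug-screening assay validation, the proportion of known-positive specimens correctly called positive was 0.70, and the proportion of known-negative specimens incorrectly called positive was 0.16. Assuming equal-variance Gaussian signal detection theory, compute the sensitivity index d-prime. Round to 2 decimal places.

d-prime = 1.52

z(H) = 0.524
z(FA) = -0.994
d' = z(H) − z(FA) = 0.524 − (-0.994) = 1.518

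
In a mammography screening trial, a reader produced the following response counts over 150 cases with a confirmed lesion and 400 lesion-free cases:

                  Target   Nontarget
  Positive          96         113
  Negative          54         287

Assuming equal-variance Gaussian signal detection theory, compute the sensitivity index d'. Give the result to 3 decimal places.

H = 96/150 = 0.6400
FA = 113/400 = 0.2825
z(H) = 0.3585
z(FA) = -0.5754
d' = z(H) − z(FA) = 0.3585 − (-0.5754) = 0.9339

d' = 0.934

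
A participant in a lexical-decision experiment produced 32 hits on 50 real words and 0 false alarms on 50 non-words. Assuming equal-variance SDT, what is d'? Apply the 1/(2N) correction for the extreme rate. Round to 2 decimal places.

The false-alarm rate is 0/50 = 0, so apply the 1/(2N) correction: FA → 1/(2·50) = 0.01000.
z(H) = z(0.64000) = 0.358
z(FA) = z(0.01000) = -2.326
d' = 0.358 − (-2.326) = 2.684

d' = 2.68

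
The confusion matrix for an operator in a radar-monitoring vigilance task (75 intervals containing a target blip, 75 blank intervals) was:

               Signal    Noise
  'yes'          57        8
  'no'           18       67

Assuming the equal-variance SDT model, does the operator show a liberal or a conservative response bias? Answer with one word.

conservative

z(H) = 0.706, z(FA) = -1.244
c = −½·(z(H) + z(FA)) = 0.269
c > 0 → conservative criterion (biased toward responding “no”).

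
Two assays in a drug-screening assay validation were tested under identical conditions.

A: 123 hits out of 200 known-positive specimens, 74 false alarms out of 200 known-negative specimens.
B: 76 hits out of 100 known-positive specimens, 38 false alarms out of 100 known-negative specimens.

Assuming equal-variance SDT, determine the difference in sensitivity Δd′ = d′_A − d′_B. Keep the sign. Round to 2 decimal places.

A: z(0.6150) = 0.292, z(0.3700) = -0.332, d' = 0.624
B: z(0.7600) = 0.706, z(0.3800) = -0.305, d' = 1.011
Δd' = d'_A − d'_B = 0.624 − 1.011 = -0.387
B has the higher sensitivity.

Δd′ = -0.39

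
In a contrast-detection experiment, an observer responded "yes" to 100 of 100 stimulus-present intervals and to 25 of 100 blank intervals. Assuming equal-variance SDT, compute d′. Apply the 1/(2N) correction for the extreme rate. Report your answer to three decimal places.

d′ = 3.250

The hit rate is 100/100 = 1, so apply the 1/(2N) correction: H → 1 − 1/(2·100) = 0.99500.
z(H) = z(0.99500) = 2.5758
z(FA) = z(0.25000) = -0.6745
d' = 2.5758 − (-0.6745) = 3.2503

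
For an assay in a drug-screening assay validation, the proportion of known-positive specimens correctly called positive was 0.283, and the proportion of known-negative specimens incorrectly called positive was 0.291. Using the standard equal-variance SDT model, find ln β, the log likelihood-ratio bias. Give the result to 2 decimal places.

ln β = -0.01

z(H) = -0.574
z(FA) = -0.550
ln β = −½·[z(H)² − z(FA)²] = −0.5 × (0.329 − 0.303) = -0.013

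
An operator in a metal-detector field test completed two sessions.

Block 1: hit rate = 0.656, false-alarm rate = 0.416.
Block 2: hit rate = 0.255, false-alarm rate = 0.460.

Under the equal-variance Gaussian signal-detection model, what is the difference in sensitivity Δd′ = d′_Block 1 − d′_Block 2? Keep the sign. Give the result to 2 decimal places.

Δd′ = 1.17

Block 1: z(0.656) = 0.402, z(0.416) = -0.212, d' = 0.614
Block 2: z(0.255) = -0.659, z(0.460) = -0.100, d' = -0.559
Δd' = d'_Block 1 − d'_Block 2 = 0.614 − (-0.559) = 1.173
Block 1 has the higher sensitivity.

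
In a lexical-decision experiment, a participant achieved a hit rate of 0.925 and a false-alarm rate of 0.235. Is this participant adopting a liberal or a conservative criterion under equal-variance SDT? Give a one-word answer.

liberal

z(H) = 1.440, z(FA) = -0.722
c = −½·(z(H) + z(FA)) = -0.359
c < 0 → liberal criterion (biased toward responding “yes”).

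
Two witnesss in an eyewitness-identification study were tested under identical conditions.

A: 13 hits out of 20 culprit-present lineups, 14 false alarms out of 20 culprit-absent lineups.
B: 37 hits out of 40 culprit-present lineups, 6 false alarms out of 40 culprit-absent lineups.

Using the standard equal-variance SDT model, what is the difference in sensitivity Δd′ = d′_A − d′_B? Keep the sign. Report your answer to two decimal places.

A: z(0.6500) = 0.385, z(0.7000) = 0.524, d' = -0.139
B: z(0.9250) = 1.440, z(0.1500) = -1.036, d' = 2.476
Δd' = d'_A − d'_B = -0.139 − 2.476 = -2.615
B has the higher sensitivity.

Δd′ = -2.62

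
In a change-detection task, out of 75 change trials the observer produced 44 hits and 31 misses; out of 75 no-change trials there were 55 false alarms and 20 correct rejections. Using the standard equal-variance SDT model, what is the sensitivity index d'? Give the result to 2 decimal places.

d' = -0.40

H = 44/75 = 0.5867
FA = 55/75 = 0.7333
Φ⁻¹(H) = 0.2191
Φ⁻¹(FA) = 0.6228
d' = z(H) − z(FA) = 0.2191 − 0.6228 = -0.4037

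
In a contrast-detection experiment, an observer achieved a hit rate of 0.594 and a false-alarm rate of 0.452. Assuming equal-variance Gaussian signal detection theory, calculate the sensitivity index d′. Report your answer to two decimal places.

Φ⁻¹(0.594) = 0.2378, Φ⁻¹(0.452) = -0.1206
d' = z(H) − z(FA) = 0.2378 − (-0.1206) = 0.3584

d′ = 0.36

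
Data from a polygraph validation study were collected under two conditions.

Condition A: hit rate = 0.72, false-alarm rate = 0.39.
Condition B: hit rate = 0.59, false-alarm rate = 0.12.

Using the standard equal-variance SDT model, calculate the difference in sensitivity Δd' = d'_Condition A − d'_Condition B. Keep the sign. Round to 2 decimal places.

Δd' = -0.54

Condition A: z(0.72) = 0.583, z(0.39) = -0.279, d' = 0.862
Condition B: z(0.59) = 0.228, z(0.12) = -1.175, d' = 1.403
Δd' = d'_Condition A − d'_Condition B = 0.862 − 1.403 = -0.541
Condition B has the higher sensitivity.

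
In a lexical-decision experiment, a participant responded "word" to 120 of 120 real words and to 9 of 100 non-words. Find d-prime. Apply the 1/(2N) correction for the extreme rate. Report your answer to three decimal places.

The hit rate is 120/120 = 1, so apply the 1/(2N) correction: H → 1 − 1/(2·120) = 0.99583.
z(H) = z(0.99583) = 2.6380
z(FA) = z(0.09000) = -1.3408
d' = 2.6380 − (-1.3408) = 3.9788

d-prime = 3.979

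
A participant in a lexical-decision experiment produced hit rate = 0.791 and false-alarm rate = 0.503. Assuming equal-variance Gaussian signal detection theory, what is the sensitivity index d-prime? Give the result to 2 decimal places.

d-prime = 0.80

z(H) = z(0.791) = 0.810
z(FA) = z(0.503) = 0.008
d' = z(H) − z(FA) = 0.810 − 0.008 = 0.802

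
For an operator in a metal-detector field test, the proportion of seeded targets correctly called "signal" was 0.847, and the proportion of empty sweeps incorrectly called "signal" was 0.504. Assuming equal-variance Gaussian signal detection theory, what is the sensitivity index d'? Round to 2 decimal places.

d' = 1.01

z(H) = 1.024
z(FA) = 0.010
d' = z(H) − z(FA) = 1.024 − 0.010 = 1.014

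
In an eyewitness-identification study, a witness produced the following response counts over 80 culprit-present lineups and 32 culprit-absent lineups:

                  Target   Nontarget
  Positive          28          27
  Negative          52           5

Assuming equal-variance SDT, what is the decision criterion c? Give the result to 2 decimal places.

c = -0.31

H = 28/80 = 0.3500
FA = 27/32 = 0.8438
Φ⁻¹(0.3500) = -0.385, Φ⁻¹(0.8438) = 1.010
c = −½·[z(H) + z(FA)] = −0.5 × (-0.385 + 1.010) = -0.3125
c < 0: the witness has a liberal response bias.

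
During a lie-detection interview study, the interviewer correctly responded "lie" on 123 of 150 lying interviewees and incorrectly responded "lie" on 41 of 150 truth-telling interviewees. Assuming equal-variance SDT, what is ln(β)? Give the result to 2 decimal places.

H = 123/150 = 0.8200
FA = 41/150 = 0.2733
z(H) = z(0.8200) = 0.915
z(FA) = z(0.2733) = -0.603
ln β = −½·[z(H)² − z(FA)²] = −0.5 × (0.837 − 0.364) = -0.2365

ln β = -0.24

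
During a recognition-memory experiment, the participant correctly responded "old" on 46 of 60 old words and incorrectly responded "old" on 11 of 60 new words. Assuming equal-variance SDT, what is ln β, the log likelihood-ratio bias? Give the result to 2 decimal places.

ln β = 0.14

H = 46/60 = 0.7667
FA = 11/60 = 0.1833
z(H) = 0.728
z(FA) = -0.903
ln β = −½·[z(H)² − z(FA)²] = −0.5 × (0.530 − 0.815) = 0.1425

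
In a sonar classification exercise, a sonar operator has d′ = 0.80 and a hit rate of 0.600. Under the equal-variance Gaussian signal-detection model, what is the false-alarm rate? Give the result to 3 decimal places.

z(hit rate) = z(0.600) = 0.2533
z(FA) = z(H) − d' = 0.2533 − 0.80 = -0.5467
false-alarm rate = Φ(-0.5467) = 0.2923

false-alarm rate = 0.292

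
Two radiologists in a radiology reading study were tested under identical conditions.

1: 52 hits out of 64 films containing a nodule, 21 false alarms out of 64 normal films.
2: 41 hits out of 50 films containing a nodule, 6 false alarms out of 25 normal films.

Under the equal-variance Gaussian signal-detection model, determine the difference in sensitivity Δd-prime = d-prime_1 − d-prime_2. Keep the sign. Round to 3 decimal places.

1: z(0.8125) = 0.8871, z(0.3281) = -0.4452, d' = 1.3323
2: z(0.8200) = 0.9154, z(0.2400) = -0.7063, d' = 1.6217
Δd' = d'_1 − d'_2 = 1.3323 − 1.6217 = -0.2894
2 has the higher sensitivity.

Δd-prime = -0.289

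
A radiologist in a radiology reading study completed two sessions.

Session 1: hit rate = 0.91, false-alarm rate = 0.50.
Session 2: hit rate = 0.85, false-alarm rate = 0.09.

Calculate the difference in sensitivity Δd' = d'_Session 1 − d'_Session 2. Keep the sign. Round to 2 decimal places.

Δd' = -1.04

Session 1: z(0.91) = 1.341, z(0.50) = 0.000, d' = 1.341
Session 2: z(0.85) = 1.036, z(0.09) = -1.341, d' = 2.377
Δd' = d'_Session 1 − d'_Session 2 = 1.341 − 2.377 = -1.036
Session 2 has the higher sensitivity.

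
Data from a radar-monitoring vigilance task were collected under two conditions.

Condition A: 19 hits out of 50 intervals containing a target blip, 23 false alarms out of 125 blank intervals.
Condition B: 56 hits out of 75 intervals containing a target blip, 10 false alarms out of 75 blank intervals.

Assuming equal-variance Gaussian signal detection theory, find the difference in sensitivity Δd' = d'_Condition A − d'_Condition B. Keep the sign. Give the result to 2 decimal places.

Condition A: z(0.3800) = -0.305, z(0.1840) = -0.900, d' = 0.595
Condition B: z(0.7467) = 0.664, z(0.1333) = -1.111, d' = 1.775
Δd' = d'_Condition A − d'_Condition B = 0.595 − 1.775 = -1.180
Condition B has the higher sensitivity.

Δd' = -1.18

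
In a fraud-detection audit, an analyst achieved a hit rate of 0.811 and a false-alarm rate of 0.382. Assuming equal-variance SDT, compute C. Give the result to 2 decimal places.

C = -0.29

Φ⁻¹(H) = Φ⁻¹(0.811) = 0.8816
Φ⁻¹(FA) = Φ⁻¹(0.382) = -0.3002
c = −½·[z(H) + z(FA)] = −0.5 × (0.8816 + (-0.3002)) = -0.2907
c < 0: the analyst has a liberal response bias.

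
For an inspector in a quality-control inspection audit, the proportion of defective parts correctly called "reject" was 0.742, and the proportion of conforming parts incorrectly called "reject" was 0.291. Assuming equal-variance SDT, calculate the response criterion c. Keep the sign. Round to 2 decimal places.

c = -0.05

z(H) = 0.650
z(FA) = -0.550
c = −½·[z(H) + z(FA)] = −0.5 × (0.650 + (-0.550)) = -0.050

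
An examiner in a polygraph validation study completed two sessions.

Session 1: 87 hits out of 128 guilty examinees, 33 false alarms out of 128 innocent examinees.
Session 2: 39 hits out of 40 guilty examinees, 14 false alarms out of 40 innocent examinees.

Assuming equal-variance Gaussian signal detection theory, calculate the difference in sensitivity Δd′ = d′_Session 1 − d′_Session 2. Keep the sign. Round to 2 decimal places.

Δd′ = -1.23

Session 1: z(0.6797) = 0.467, z(0.2578) = -0.650, d' = 1.117
Session 2: z(0.9750) = 1.960, z(0.3500) = -0.385, d' = 2.345
Δd' = d'_Session 1 − d'_Session 2 = 1.117 − 2.345 = -1.228
Session 2 has the higher sensitivity.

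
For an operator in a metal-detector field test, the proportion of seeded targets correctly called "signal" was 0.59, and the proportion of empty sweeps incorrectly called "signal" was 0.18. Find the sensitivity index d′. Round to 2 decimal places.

Φ⁻¹(0.59) = 0.2275, Φ⁻¹(0.18) = -0.9154
d' = z(H) − z(FA) = 0.2275 − (-0.9154) = 1.1429

d′ = 1.14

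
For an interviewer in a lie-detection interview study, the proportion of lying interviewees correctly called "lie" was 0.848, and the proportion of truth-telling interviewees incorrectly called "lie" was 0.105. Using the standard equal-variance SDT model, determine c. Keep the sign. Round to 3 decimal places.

c = 0.113

z(0.848) = 1.0279, z(0.105) = -1.2536
c = −½·[z(H) + z(FA)] = −0.5 × (1.0279 + (-1.2536)) = 0.11285
c > 0: the interviewer has a conservative response bias.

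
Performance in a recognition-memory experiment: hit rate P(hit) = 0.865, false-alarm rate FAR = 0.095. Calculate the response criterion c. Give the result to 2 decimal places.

c = 0.10

z(H) = z(0.865) = 1.103
z(FA) = z(0.095) = -1.311
c = −½·[z(H) + z(FA)] = −0.5 × (1.103 + (-1.311)) = 0.104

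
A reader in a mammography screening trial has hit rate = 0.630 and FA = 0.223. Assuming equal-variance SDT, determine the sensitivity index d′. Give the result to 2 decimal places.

d′ = 1.09

z(H) = z(0.630) = 0.332
z(FA) = z(0.223) = -0.762
d' = z(H) − z(FA) = 0.332 − (-0.762) = 1.094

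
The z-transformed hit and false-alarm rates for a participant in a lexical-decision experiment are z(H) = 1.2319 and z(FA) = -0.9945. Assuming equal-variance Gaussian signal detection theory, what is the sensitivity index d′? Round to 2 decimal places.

d′ = 2.23

d' = z(H) − z(FA) = 1.2319 − (-0.9945) = 2.2264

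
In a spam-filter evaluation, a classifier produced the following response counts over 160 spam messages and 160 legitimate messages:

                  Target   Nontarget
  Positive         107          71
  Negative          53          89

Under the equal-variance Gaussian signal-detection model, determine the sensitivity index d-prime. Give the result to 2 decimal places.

H = 107/160 = 0.6687
FA = 71/160 = 0.4437
z(H) = z(0.6687) = 0.4363
z(FA) = z(0.4437) = -0.1416
d' = z(H) − z(FA) = 0.4363 − (-0.1416) = 0.5779

d-prime = 0.58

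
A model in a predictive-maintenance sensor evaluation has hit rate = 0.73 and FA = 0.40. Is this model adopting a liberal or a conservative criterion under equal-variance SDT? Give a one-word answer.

liberal

z(H) = 0.613, z(FA) = -0.253
c = −½·(z(H) + z(FA)) = -0.180
c < 0 → liberal criterion (biased toward responding “yes”).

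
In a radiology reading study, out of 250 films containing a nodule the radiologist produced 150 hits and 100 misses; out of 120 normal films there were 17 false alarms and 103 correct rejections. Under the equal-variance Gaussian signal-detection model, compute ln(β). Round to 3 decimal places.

H = 150/250 = 0.6000
FA = 17/120 = 0.1417
z(H) = 0.2533
z(FA) = -1.0727
ln β = −½·[z(H)² − z(FA)²] = −0.5 × (0.0642 − 1.1507) = 0.54325

ln β = 0.543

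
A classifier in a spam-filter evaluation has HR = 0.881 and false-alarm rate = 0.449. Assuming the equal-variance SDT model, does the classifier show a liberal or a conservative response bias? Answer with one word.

liberal

z(H) = 1.180, z(FA) = -0.128
c = −½·(z(H) + z(FA)) = -0.526
c < 0 → liberal criterion (biased toward responding “yes”).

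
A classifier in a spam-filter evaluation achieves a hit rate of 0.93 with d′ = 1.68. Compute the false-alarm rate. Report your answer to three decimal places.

false-alarm rate = 0.419

z(hit rate) = z(0.93) = 1.4758
z(FA) = z(H) − d' = 1.4758 − 1.68 = -0.2042
false-alarm rate = Φ(-0.2042) = 0.4191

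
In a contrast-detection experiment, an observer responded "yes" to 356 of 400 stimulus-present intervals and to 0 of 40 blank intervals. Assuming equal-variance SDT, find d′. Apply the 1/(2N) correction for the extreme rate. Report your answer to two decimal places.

The false-alarm rate is 0/40 = 0, so apply the 1/(2N) correction: FA → 1/(2·40) = 0.01250.
z(H) = z(0.89000) = 1.227
z(FA) = z(0.01250) = -2.241
d' = 1.227 − (-2.241) = 3.468

d′ = 3.47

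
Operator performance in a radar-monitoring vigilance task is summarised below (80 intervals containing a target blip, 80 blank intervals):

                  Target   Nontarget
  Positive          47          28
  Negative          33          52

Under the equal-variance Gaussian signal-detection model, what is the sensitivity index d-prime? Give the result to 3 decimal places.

H = 47/80 = 0.5875
FA = 28/80 = 0.3500
z(0.5875) = 0.2211, z(0.3500) = -0.3853
d' = z(H) − z(FA) = 0.2211 − (-0.3853) = 0.6064

d-prime = 0.606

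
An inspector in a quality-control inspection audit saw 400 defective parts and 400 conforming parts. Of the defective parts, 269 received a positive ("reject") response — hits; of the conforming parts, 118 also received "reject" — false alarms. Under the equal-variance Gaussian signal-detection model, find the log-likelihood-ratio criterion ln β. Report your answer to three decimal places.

ln β = 0.045

H = 269/400 = 0.6725
FA = 118/400 = 0.2950
Φ⁻¹(H) = Φ⁻¹(0.6725) = 0.4468
Φ⁻¹(FA) = Φ⁻¹(0.2950) = -0.5388
ln β = −½·[z(H)² − z(FA)²] = −0.5 × (0.1996 − 0.2903) = 0.04535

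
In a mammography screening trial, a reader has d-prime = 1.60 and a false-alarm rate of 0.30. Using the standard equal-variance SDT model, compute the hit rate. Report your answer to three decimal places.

hit rate = 0.859

z(false-alarm rate) = z(0.30) = -0.5244
z(H) = z(FA) + d' = -0.5244 + 1.60 = 1.0756
hit rate = Φ(1.0756) = 0.8589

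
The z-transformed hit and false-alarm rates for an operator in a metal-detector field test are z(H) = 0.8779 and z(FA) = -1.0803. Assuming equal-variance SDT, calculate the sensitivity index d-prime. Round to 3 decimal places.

d-prime = 1.958

d' = z(H) − z(FA) = 0.8779 − (-1.0803) = 1.9582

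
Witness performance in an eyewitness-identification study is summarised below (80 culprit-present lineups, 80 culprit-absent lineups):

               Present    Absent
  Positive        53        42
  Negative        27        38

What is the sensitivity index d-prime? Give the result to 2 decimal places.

H = 53/80 = 0.6625
FA = 42/80 = 0.5250
z(H) = 0.4193
z(FA) = 0.0627
d' = z(H) − z(FA) = 0.4193 − 0.0627 = 0.3566

d-prime = 0.36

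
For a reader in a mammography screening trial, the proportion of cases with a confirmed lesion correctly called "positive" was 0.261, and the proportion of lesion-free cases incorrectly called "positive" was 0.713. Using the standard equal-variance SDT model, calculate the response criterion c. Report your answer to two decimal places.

Φ⁻¹(H) = Φ⁻¹(0.261) = -0.6403
Φ⁻¹(FA) = Φ⁻¹(0.713) = 0.5622
c = −½·[z(H) + z(FA)] = −0.5 × (-0.6403 + 0.5622) = 0.03905

c = 0.04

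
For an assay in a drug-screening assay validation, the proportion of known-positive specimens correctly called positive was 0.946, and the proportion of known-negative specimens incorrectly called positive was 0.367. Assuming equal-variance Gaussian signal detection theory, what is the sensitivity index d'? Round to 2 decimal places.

z(0.946) = 1.6072, z(0.367) = -0.3398
d' = z(H) − z(FA) = 1.6072 − (-0.3398) = 1.9470

d' = 1.95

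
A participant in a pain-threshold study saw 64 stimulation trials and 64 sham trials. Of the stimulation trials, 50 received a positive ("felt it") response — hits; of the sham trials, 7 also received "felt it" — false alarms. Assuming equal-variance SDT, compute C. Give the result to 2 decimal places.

H = 50/64 = 0.7812
FA = 7/64 = 0.1094
z(H) = z(0.7812) = 0.776
z(FA) = z(0.1094) = -1.230
c = −½·[z(H) + z(FA)] = −0.5 × (0.776 + (-1.230)) = 0.227

C = 0.23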